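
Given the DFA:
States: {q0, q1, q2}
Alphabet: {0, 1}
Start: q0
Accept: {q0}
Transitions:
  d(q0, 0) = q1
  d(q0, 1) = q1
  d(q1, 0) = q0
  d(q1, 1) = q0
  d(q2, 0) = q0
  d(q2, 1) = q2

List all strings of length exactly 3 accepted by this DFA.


All strings of length 3: 8 total
Accepted: 0

None


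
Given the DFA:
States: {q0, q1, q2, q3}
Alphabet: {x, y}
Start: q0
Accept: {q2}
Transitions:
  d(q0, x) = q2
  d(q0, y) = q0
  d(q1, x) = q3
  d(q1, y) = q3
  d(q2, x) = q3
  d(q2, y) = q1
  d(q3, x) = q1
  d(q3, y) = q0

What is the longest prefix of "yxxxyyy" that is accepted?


Run the DFA, marking each prefix where the state is accepting:
  "" -> q0 [reject]
  "y" -> q0 [reject]
  "yx" -> q2 [accept]
  "yxx" -> q3 [reject]
  "yxxx" -> q1 [reject]
  "yxxxy" -> q3 [reject]
  "yxxxyy" -> q0 [reject]
  "yxxxyyy" -> q0 [reject]

"yx"


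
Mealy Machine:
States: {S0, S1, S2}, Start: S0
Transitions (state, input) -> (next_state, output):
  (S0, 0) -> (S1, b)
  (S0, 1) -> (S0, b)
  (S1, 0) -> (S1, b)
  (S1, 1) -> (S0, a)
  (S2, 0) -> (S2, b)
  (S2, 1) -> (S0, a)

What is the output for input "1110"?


Step-by-step:
  (S0, 1) -> (S0, b)
  (S0, 1) -> (S0, b)
  (S0, 1) -> (S0, b)
  (S0, 0) -> (S1, b)

"bbbb"


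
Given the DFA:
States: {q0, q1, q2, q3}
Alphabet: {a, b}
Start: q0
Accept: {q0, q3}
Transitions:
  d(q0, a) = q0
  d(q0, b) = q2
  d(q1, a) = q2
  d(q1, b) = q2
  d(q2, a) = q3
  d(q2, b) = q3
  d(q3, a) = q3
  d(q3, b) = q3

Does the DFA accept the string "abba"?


Trace: q0 -> q0 -> q2 -> q3 -> q3
Final state: q3
Accept states: {q0, q3}

Yes, accepted (final state q3 is an accept state)


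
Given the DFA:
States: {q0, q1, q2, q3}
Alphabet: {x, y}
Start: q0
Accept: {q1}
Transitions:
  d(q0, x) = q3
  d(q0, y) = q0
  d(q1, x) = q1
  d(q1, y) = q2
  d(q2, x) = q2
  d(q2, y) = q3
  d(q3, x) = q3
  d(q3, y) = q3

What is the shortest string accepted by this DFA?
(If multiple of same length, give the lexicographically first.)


BFS by string length (lex-first path to each state shown):
  len 0: q0<-""
  len 1: q0<-"y", q3<-"x"
  len 2: q0<-"yy", q3<-"xx"
  len 3: q0<-"yyy", q3<-"xxx"
  len 4: q0<-"yyyy", q3<-"xxxx"
  len 5: q0<-"yyyyy", q3<-"xxxxx"
  len 6: q0<-"yyyyyy", q3<-"xxxxxx"
  len 7: q0<-"yyyyyyy", q3<-"xxxxxxx"
  len 8: q0<-"yyyyyyyy", q3<-"xxxxxxxx"

No string accepted (empty language)


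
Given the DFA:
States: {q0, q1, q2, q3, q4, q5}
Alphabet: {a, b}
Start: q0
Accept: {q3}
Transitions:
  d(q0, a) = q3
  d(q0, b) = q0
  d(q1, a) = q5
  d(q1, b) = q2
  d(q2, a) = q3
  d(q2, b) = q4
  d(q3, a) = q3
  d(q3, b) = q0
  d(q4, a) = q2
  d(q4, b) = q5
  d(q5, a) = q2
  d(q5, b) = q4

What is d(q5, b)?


Looking up transition d(q5, b)

q4


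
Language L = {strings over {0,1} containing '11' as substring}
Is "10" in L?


'11' does not occur

No, "10" is not in L


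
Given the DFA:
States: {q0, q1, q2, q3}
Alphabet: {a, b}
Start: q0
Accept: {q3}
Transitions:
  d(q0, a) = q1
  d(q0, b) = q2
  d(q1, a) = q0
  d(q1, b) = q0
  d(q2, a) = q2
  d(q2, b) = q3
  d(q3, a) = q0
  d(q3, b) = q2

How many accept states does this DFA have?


Accept states listed: {q3}
Counting: q3(1)

1


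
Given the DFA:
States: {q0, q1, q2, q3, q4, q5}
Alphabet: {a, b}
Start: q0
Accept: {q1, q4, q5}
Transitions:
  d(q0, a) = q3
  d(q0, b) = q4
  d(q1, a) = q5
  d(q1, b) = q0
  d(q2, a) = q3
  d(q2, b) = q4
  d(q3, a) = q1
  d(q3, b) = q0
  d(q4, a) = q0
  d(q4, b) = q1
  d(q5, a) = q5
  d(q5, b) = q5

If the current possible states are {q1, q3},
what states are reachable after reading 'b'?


Apply transition on 'b' from each current state:
  d(q1, b) = q0
  d(q3, b) = q0

{q0}


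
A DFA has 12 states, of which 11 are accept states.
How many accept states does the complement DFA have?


Complement swaps accept and non-accept states.
12 - 11 = 1

1


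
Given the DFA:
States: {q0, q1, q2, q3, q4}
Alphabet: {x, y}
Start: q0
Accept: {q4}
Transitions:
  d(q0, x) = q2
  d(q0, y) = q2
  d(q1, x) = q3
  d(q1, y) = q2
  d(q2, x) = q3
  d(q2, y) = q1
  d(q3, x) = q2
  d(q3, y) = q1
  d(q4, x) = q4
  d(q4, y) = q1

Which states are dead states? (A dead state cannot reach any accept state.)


Forward reachability from each state:
  q0 -> reaches {q0, q1, q2, q3}, no accept state (dead)
  q1 -> reaches {q1, q2, q3}, no accept state (dead)
  q2 -> reaches {q1, q2, q3}, no accept state (dead)
  q3 -> reaches {q1, q2, q3}, no accept state (dead)
  q4 -> reaches accept state q4 (live)

{q0, q1, q2, q3}


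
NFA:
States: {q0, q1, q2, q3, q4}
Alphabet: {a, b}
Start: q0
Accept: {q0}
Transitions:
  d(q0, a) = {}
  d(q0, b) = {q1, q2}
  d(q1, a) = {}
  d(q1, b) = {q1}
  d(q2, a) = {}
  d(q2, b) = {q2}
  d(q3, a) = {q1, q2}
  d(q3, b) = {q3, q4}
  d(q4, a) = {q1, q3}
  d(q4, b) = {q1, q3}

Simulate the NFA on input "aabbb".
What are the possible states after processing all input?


Start: {q0}
  --a--> {}
  --a--> {}
  --b--> {}
  --b--> {}
  --b--> {}

{} (empty set, no valid transitions)


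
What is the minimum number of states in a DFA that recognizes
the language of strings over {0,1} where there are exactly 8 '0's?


States: count = 0, 1, ..., 8 (that's 9 states), plus a dead state for count > 8.
Total: 9 + 1 = 10. Accept = count-8 state.

10


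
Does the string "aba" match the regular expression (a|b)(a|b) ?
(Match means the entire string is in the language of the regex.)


|string| = 3; first = 'a'; last = 'a'

No, "aba" does not match (a|b)(a|b)


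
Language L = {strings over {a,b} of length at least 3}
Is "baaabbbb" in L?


length = 8

Yes, "baaabbbb" is in L


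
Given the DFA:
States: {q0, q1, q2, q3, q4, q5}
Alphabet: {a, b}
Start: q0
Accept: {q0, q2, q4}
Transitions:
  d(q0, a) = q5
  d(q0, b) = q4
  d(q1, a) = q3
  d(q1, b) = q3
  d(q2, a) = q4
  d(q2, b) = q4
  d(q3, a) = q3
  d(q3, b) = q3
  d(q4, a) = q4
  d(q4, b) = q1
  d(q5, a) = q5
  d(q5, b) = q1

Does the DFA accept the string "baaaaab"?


Trace: q0 -> q4 -> q4 -> q4 -> q4 -> q4 -> q4 -> q1
Final state: q1
Accept states: {q0, q2, q4}

No, rejected (final state q1 is not an accept state)


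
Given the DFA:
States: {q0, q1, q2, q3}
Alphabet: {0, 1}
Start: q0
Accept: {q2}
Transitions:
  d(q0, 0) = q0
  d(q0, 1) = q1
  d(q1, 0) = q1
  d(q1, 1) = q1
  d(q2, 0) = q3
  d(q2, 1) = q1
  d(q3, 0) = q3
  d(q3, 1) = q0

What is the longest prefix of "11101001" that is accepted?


Run the DFA, marking each prefix where the state is accepting:
  "" -> q0 [reject]
  "1" -> q1 [reject]
  "11" -> q1 [reject]
  "111" -> q1 [reject]
  "1110" -> q1 [reject]
  "11101" -> q1 [reject]
  "111010" -> q1 [reject]
  "1110100" -> q1 [reject]
  "11101001" -> q1 [reject]

No prefix is accepted


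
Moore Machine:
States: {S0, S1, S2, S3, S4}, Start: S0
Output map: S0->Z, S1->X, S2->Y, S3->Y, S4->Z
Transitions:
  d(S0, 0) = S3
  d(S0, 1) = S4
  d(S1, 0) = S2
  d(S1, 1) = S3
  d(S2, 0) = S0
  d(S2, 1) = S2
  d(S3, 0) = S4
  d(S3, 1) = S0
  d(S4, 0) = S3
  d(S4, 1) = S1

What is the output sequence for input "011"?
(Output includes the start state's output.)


Start: S0 (output Z)
  --0--> S3 (output Y)
  --1--> S0 (output Z)
  --1--> S4 (output Z)

"ZYZZ"


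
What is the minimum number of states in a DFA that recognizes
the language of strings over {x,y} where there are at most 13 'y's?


States: count = 0, 1, ..., 13 (all accepting; 14 states), plus a dead state for count > 13.
Total: 14 + 1 = 15.

15


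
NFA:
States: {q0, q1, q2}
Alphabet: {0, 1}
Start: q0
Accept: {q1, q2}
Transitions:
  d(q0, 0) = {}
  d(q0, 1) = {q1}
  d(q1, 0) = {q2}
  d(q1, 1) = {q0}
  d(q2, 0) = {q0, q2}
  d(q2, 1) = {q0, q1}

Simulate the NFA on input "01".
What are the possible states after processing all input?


Start: {q0}
  --0--> {}
  --1--> {}

{} (empty set, no valid transitions)


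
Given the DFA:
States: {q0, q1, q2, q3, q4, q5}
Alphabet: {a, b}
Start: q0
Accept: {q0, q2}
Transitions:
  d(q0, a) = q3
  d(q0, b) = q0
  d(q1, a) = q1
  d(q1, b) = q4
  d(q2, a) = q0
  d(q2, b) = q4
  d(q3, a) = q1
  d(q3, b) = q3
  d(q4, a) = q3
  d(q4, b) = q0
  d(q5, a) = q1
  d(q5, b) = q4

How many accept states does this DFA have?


Accept states listed: {q0, q2}
Counting: q0(1) q2(2)

2


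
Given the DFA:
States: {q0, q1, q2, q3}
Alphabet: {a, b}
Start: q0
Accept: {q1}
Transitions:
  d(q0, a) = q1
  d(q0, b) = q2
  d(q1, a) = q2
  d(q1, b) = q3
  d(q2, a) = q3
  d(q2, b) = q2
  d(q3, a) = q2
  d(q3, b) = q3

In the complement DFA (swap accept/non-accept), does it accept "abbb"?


Trace: q0 -> q1 -> q3 -> q3 -> q3
Final: q3
Original accept: {q1}
Complement: q3 is not in original accept

Yes, complement accepts (original rejects)


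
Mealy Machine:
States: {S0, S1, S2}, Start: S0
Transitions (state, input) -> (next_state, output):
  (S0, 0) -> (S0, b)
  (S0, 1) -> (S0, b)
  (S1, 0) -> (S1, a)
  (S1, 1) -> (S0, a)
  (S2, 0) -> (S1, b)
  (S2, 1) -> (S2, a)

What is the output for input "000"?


Step-by-step:
  (S0, 0) -> (S0, b)
  (S0, 0) -> (S0, b)
  (S0, 0) -> (S0, b)

"bbb"


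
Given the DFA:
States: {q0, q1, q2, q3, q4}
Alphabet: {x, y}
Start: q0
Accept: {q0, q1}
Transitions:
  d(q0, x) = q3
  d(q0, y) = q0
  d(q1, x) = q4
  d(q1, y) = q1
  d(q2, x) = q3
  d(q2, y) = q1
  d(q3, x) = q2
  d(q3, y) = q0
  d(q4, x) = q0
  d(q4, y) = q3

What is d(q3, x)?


Looking up transition d(q3, x)

q2


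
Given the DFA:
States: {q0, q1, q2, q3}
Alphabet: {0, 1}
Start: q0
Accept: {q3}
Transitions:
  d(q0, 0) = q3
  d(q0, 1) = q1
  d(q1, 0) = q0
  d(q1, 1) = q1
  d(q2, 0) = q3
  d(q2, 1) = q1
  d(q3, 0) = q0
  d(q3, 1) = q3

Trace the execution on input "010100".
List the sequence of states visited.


Input: 010100
d(q0, 0) = q3
d(q3, 1) = q3
d(q3, 0) = q0
d(q0, 1) = q1
d(q1, 0) = q0
d(q0, 0) = q3


q0 -> q3 -> q3 -> q0 -> q1 -> q0 -> q3


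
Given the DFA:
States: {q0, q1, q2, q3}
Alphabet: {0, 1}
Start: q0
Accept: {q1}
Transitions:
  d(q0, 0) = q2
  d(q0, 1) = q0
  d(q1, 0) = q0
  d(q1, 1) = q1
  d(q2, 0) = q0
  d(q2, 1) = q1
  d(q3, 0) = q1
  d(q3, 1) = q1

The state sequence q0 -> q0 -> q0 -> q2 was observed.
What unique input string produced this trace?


Trace back each transition to find the symbol:
  q0 --[1]--> q0
  q0 --[1]--> q0
  q0 --[0]--> q2

"110"


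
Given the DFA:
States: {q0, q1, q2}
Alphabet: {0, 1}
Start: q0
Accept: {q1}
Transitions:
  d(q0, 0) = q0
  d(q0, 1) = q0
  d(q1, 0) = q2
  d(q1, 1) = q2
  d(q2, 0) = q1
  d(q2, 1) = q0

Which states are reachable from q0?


BFS from q0:
  layer 0: {q0}

{q0}


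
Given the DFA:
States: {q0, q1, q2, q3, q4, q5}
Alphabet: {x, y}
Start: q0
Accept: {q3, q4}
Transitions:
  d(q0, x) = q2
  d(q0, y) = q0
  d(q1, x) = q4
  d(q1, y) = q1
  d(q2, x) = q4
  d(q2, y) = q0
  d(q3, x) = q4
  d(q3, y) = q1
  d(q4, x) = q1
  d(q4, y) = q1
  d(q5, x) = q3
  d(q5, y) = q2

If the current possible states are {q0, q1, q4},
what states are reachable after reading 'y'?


Apply transition on 'y' from each current state:
  d(q0, y) = q0
  d(q1, y) = q1
  d(q4, y) = q1

{q0, q1}


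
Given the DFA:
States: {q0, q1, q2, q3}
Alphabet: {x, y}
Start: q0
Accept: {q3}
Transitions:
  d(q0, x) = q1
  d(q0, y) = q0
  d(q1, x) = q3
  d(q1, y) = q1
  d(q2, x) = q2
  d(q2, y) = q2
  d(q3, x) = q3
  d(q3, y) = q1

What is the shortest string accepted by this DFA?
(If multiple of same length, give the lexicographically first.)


BFS by string length (lex-first path to each state shown):
  len 0: q0<-""
  len 1: q0<-"y", q1<-"x"
  len 2: q0<-"yy", q1<-"xy", q3<-"xx"
Found accept state at length 2.

"xx"


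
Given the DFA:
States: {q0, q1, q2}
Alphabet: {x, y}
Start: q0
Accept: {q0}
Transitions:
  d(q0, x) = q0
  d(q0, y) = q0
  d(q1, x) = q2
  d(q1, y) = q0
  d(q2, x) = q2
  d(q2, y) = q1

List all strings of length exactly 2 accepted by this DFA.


All strings of length 2: 4 total
Accepted: 4

"xx", "xy", "yx", "yy"


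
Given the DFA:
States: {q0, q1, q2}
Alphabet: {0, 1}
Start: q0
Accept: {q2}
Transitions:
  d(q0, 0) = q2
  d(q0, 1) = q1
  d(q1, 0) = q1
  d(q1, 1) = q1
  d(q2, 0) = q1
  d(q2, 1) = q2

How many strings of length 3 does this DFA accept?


Enumerating all length-3 strings:
  "000" -> q1 [reject]
  "001" -> q1 [reject]
  "010" -> q1 [reject]
  "011" -> q2 [accept]
  "100" -> q1 [reject]
  "101" -> q1 [reject]
  "110" -> q1 [reject]
  "111" -> q1 [reject]

1 out of 8


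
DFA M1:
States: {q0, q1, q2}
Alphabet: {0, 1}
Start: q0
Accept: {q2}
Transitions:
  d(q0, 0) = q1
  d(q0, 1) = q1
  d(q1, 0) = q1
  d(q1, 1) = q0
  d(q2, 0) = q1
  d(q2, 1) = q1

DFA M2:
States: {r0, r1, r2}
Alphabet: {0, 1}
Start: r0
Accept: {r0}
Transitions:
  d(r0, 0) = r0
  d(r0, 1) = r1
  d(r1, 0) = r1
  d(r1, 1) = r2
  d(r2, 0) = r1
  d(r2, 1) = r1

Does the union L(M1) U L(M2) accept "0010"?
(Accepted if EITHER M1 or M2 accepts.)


M1: final=q1 accepted=False
M2: final=r1 accepted=False

No, union rejects (neither accepts)


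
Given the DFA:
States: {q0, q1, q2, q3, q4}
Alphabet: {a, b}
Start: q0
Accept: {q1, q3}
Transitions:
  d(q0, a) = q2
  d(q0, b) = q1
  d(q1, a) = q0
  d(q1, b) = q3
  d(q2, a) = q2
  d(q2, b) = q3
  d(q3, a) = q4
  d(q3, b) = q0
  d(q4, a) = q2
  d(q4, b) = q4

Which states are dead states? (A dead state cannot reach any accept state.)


Forward reachability from each state:
  q0 -> reaches accept state q1 (live)
  q1 -> reaches accept state q1 (live)
  q2 -> reaches accept state q1 (live)
  q3 -> reaches accept state q1 (live)
  q4 -> reaches accept state q1 (live)

None (all states can reach an accept state)


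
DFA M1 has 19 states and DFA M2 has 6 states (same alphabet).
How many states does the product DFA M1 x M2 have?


Product construction pairs every M1 state with every M2 state.
19 * 6 = 114

114


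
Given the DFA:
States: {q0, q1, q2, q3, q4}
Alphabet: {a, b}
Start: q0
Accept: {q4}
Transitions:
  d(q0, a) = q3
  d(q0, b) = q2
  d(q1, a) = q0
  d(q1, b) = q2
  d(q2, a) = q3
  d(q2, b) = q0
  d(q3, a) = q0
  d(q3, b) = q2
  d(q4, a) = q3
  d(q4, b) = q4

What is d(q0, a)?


Looking up transition d(q0, a)

q3


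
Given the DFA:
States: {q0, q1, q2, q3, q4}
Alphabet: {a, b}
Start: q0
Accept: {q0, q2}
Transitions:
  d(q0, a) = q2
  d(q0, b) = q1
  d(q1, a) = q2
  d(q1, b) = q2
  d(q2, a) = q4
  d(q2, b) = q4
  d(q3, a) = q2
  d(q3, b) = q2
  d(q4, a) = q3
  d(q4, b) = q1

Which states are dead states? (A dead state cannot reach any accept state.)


Forward reachability from each state:
  q0 -> reaches accept state q0 (live)
  q1 -> reaches accept state q2 (live)
  q2 -> reaches accept state q2 (live)
  q3 -> reaches accept state q2 (live)
  q4 -> reaches accept state q2 (live)

None (all states can reach an accept state)


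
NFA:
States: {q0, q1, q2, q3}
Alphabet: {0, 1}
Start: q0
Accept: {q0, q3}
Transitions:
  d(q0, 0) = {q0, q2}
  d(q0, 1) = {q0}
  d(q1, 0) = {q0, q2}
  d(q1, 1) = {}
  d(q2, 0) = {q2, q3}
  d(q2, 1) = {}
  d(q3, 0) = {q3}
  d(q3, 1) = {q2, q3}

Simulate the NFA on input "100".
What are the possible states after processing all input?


Start: {q0}
  --1--> {q0}
  --0--> {q0, q2}
  --0--> {q0, q2, q3}

{q0, q2, q3}


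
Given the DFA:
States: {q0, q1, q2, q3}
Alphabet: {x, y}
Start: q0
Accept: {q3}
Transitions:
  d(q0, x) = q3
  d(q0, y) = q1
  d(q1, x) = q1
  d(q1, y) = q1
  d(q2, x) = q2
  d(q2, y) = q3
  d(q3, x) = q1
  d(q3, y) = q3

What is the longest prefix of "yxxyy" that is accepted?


Run the DFA, marking each prefix where the state is accepting:
  "" -> q0 [reject]
  "y" -> q1 [reject]
  "yx" -> q1 [reject]
  "yxx" -> q1 [reject]
  "yxxy" -> q1 [reject]
  "yxxyy" -> q1 [reject]

No prefix is accepted


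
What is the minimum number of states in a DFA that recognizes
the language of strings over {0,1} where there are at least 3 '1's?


States: count = 0, 1, ..., 2, and a final '>= 3' state.
Total: 3 + 1 = 4. Accept = '>= 3' state.

4


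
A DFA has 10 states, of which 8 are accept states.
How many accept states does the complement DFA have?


Complement swaps accept and non-accept states.
10 - 8 = 2

2


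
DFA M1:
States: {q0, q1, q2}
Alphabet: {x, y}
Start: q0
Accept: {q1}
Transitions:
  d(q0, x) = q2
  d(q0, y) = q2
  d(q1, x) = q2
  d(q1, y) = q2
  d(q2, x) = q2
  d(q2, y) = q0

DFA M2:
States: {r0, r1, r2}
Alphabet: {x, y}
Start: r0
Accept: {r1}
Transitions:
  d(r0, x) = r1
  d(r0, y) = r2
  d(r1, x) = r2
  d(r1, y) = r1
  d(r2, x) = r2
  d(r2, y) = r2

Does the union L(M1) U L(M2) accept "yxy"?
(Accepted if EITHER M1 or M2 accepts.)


M1: final=q0 accepted=False
M2: final=r2 accepted=False

No, union rejects (neither accepts)


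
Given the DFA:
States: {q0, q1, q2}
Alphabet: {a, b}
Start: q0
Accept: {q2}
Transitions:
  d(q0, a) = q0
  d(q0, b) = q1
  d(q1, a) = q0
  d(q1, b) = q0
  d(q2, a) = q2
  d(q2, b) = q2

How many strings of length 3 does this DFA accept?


Enumerating all length-3 strings:
  "aaa" -> q0 [reject]
  "aab" -> q1 [reject]
  "aba" -> q0 [reject]
  "abb" -> q0 [reject]
  "baa" -> q0 [reject]
  "bab" -> q1 [reject]
  "bba" -> q0 [reject]
  "bbb" -> q1 [reject]

0 out of 8


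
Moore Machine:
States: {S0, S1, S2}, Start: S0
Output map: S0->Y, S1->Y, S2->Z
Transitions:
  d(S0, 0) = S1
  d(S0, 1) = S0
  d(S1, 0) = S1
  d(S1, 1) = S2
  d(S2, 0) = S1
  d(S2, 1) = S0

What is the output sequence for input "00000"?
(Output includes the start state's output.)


Start: S0 (output Y)
  --0--> S1 (output Y)
  --0--> S1 (output Y)
  --0--> S1 (output Y)
  --0--> S1 (output Y)
  --0--> S1 (output Y)

"YYYYYY"


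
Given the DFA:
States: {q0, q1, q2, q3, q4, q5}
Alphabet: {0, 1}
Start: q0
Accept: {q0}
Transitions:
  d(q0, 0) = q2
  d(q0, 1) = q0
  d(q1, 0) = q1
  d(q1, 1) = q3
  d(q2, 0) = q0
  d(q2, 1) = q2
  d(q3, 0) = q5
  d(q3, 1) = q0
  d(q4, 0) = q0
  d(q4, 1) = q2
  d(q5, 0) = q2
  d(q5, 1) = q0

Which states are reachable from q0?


BFS from q0:
  layer 0: {q0}
  layer 1: {q2}

{q0, q2}


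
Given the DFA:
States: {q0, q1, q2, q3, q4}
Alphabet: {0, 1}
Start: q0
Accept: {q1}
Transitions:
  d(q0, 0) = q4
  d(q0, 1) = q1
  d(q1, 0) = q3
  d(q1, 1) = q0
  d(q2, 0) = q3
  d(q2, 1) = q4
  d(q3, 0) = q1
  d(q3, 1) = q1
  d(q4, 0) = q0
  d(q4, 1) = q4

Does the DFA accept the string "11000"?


Trace: q0 -> q1 -> q0 -> q4 -> q0 -> q4
Final state: q4
Accept states: {q1}

No, rejected (final state q4 is not an accept state)


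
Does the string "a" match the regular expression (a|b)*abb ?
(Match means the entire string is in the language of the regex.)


|string| = 1; first = 'a'; last = 'a'

No, "a" does not match (a|b)*abb


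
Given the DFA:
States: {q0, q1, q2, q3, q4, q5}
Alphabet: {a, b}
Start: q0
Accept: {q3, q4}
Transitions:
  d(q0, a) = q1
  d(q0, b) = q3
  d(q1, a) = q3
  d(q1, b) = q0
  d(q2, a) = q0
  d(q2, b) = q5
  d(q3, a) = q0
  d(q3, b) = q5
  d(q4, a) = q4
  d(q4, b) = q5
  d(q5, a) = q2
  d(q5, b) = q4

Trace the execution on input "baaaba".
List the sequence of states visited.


Input: baaaba
d(q0, b) = q3
d(q3, a) = q0
d(q0, a) = q1
d(q1, a) = q3
d(q3, b) = q5
d(q5, a) = q2


q0 -> q3 -> q0 -> q1 -> q3 -> q5 -> q2


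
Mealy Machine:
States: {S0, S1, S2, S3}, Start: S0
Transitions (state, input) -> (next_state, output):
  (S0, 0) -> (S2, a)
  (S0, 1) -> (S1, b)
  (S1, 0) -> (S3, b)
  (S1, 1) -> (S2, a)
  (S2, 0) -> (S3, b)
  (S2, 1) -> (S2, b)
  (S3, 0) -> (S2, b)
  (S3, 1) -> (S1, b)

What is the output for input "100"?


Step-by-step:
  (S0, 1) -> (S1, b)
  (S1, 0) -> (S3, b)
  (S3, 0) -> (S2, b)

"bbb"


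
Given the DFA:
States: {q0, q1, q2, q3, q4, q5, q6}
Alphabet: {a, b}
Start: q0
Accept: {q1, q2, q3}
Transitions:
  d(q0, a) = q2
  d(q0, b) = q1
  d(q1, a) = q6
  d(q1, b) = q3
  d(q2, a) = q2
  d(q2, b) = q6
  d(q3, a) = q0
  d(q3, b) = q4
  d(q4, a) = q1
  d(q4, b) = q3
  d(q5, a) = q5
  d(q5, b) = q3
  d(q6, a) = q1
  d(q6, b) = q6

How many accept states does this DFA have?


Accept states listed: {q1, q2, q3}
Counting: q1(1) q2(2) q3(3)

3


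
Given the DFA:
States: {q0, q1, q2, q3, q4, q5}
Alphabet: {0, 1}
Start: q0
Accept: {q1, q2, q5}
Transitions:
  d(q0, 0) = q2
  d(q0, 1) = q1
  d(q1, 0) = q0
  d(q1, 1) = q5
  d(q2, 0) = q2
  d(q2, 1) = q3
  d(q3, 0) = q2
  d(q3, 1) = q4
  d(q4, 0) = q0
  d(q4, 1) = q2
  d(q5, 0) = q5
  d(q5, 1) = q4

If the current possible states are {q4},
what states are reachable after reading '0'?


Apply transition on '0' from each current state:
  d(q4, 0) = q0

{q0}


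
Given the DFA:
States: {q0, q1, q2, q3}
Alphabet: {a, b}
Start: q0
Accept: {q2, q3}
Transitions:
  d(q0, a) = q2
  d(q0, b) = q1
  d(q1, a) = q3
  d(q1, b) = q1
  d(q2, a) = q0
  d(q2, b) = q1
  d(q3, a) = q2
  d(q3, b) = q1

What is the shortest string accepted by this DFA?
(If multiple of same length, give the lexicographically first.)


BFS by string length (lex-first path to each state shown):
  len 0: q0<-""
  len 1: q1<-"b", q2<-"a"
Found accept state at length 1.

"a"


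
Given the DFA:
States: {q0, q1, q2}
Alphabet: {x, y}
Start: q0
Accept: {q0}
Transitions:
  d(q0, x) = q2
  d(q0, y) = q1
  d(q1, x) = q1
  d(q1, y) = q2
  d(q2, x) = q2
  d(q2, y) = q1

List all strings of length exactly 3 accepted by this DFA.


All strings of length 3: 8 total
Accepted: 0

None


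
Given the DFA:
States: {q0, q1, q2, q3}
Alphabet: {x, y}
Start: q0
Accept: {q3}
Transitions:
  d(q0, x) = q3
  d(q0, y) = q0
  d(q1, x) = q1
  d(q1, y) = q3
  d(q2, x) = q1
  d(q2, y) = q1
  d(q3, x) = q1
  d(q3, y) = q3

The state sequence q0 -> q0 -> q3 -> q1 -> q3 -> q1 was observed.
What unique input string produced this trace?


Trace back each transition to find the symbol:
  q0 --[y]--> q0
  q0 --[x]--> q3
  q3 --[x]--> q1
  q1 --[y]--> q3
  q3 --[x]--> q1

"yxxyx"


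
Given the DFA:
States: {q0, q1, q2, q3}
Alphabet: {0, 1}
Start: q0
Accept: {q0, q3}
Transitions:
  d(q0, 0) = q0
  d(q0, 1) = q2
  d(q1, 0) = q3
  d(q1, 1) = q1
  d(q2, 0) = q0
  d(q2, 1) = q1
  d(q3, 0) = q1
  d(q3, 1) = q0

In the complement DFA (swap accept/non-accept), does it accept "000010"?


Trace: q0 -> q0 -> q0 -> q0 -> q0 -> q2 -> q0
Final: q0
Original accept: {q0, q3}
Complement: q0 is in original accept

No, complement rejects (original accepts)


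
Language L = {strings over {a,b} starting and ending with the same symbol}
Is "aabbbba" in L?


first = 'a', last = 'a'

Yes, "aabbbba" is in L


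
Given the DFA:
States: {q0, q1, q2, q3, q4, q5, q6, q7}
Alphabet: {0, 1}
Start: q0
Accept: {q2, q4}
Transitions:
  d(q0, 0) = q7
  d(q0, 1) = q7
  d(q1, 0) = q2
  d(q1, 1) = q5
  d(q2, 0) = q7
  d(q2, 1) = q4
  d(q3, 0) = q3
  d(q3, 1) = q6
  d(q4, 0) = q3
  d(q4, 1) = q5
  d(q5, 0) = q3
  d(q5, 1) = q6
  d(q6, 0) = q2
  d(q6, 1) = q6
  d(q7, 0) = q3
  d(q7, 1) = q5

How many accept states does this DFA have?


Accept states listed: {q2, q4}
Counting: q2(1) q4(2)

2


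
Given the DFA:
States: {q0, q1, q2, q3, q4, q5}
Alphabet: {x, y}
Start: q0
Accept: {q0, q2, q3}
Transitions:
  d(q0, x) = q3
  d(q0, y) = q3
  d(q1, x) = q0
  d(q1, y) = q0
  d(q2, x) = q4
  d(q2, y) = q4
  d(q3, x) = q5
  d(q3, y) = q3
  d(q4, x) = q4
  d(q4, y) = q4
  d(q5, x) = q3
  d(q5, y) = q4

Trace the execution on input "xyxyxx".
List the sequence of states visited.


Input: xyxyxx
d(q0, x) = q3
d(q3, y) = q3
d(q3, x) = q5
d(q5, y) = q4
d(q4, x) = q4
d(q4, x) = q4


q0 -> q3 -> q3 -> q5 -> q4 -> q4 -> q4


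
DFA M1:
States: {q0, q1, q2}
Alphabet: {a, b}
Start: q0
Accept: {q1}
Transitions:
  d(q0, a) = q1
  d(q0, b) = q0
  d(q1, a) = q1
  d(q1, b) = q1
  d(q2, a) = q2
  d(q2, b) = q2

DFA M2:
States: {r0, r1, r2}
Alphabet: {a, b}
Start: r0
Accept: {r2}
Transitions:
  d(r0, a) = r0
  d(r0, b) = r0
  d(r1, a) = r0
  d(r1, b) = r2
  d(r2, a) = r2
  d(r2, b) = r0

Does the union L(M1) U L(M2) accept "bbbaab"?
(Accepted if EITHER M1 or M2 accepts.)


M1: final=q1 accepted=True
M2: final=r0 accepted=False

Yes, union accepts


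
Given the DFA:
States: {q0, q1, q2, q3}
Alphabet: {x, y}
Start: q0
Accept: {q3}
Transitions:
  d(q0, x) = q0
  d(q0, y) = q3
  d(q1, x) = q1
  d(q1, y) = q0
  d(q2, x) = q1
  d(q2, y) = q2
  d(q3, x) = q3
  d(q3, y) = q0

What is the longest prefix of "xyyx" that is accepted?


Run the DFA, marking each prefix where the state is accepting:
  "" -> q0 [reject]
  "x" -> q0 [reject]
  "xy" -> q3 [accept]
  "xyy" -> q0 [reject]
  "xyyx" -> q0 [reject]

"xy"


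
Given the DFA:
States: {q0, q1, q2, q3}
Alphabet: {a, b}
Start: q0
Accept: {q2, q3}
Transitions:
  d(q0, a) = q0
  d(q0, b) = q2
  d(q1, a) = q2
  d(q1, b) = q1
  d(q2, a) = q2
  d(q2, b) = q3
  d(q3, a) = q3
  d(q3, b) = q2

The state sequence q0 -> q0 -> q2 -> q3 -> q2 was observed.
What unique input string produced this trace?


Trace back each transition to find the symbol:
  q0 --[a]--> q0
  q0 --[b]--> q2
  q2 --[b]--> q3
  q3 --[b]--> q2

"abbb"


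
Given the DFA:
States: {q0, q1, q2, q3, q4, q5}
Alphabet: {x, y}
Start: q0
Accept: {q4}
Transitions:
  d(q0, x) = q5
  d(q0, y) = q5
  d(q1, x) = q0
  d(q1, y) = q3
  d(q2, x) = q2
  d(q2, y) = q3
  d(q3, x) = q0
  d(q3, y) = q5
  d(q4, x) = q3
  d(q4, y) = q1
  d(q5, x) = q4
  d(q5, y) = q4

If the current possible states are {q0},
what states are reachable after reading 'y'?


Apply transition on 'y' from each current state:
  d(q0, y) = q5

{q5}


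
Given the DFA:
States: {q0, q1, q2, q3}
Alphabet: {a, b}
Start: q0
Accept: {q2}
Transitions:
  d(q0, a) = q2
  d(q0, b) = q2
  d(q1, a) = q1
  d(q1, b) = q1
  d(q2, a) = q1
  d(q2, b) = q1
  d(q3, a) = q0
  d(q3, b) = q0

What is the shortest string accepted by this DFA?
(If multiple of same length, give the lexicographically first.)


BFS by string length (lex-first path to each state shown):
  len 0: q0<-""
  len 1: q2<-"a"
Found accept state at length 1.

"a"


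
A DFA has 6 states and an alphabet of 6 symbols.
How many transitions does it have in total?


Each state has exactly one transition per symbol.
6 * 6 = 36

36


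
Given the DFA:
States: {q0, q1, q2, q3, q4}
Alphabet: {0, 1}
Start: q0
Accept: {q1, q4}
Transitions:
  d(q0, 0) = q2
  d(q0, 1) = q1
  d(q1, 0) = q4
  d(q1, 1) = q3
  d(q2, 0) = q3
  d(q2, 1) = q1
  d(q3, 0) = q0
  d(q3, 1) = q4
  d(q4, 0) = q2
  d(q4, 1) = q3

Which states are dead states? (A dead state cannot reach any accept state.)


Forward reachability from each state:
  q0 -> reaches accept state q1 (live)
  q1 -> reaches accept state q1 (live)
  q2 -> reaches accept state q1 (live)
  q3 -> reaches accept state q1 (live)
  q4 -> reaches accept state q1 (live)

None (all states can reach an accept state)


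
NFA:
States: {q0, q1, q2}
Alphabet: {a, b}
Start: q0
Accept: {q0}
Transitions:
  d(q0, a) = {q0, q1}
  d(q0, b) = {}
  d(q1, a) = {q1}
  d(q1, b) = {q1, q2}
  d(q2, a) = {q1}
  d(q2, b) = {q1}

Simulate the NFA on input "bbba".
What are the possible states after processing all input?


Start: {q0}
  --b--> {}
  --b--> {}
  --b--> {}
  --a--> {}

{} (empty set, no valid transitions)


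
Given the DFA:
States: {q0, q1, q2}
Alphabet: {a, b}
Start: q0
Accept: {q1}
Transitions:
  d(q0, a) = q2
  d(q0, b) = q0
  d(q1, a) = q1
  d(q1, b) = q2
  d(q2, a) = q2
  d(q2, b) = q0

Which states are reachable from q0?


BFS from q0:
  layer 0: {q0}
  layer 1: {q2}

{q0, q2}


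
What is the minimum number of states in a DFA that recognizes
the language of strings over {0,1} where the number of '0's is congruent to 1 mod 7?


States track (count of '0') mod 7.
Need 7 states: one per remainder 0..6; accept = remainder 1.

7


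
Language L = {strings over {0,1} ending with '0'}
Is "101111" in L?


last symbol = '1'

No, "101111" is not in L


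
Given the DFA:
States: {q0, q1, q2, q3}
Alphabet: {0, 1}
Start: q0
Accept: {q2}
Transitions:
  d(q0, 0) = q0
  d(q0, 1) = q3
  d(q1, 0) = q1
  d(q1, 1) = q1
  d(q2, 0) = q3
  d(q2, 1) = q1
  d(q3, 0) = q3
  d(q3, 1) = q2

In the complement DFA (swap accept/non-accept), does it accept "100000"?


Trace: q0 -> q3 -> q3 -> q3 -> q3 -> q3 -> q3
Final: q3
Original accept: {q2}
Complement: q3 is not in original accept

Yes, complement accepts (original rejects)


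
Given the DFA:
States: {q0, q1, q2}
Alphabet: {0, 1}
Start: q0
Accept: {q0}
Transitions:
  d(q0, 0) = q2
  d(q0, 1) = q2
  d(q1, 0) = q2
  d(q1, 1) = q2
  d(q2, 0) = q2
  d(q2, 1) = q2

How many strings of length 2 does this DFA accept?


Enumerating all length-2 strings:
  "00" -> q2 [reject]
  "01" -> q2 [reject]
  "10" -> q2 [reject]
  "11" -> q2 [reject]

0 out of 4


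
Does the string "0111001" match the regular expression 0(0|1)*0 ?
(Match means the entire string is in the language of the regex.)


|string| = 7; first = '0'; last = '1'

No, "0111001" does not match 0(0|1)*0


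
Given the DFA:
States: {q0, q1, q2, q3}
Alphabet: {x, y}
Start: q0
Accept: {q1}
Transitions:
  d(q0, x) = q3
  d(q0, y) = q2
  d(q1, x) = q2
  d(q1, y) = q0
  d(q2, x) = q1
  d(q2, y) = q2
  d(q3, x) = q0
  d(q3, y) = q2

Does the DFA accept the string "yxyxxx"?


Trace: q0 -> q2 -> q1 -> q0 -> q3 -> q0 -> q3
Final state: q3
Accept states: {q1}

No, rejected (final state q3 is not an accept state)


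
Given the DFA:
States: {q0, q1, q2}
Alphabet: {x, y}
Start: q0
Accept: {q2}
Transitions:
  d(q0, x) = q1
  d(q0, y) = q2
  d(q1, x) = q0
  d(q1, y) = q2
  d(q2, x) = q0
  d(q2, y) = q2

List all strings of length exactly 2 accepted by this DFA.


All strings of length 2: 4 total
Accepted: 2

"xy", "yy"


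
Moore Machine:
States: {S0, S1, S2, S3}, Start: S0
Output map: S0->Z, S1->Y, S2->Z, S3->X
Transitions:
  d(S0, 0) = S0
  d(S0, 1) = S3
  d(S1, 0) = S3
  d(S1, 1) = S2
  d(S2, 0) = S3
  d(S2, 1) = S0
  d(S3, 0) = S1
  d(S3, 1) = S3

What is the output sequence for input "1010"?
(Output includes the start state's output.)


Start: S0 (output Z)
  --1--> S3 (output X)
  --0--> S1 (output Y)
  --1--> S2 (output Z)
  --0--> S3 (output X)

"ZXYZX"


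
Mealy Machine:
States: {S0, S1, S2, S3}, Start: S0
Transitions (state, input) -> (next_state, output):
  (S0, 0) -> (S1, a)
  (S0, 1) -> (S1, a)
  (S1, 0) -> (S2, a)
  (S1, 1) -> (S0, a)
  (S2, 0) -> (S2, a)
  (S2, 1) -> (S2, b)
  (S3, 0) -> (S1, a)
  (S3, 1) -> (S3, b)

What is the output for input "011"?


Step-by-step:
  (S0, 0) -> (S1, a)
  (S1, 1) -> (S0, a)
  (S0, 1) -> (S1, a)

"aaa"


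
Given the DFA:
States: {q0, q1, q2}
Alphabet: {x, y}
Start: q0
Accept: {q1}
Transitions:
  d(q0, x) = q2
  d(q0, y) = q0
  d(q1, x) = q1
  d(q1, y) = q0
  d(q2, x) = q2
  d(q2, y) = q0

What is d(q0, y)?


Looking up transition d(q0, y)

q0


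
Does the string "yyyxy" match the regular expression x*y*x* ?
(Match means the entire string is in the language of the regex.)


|string| = 5; first = 'y'; last = 'y'

No, "yyyxy" does not match x*y*x*


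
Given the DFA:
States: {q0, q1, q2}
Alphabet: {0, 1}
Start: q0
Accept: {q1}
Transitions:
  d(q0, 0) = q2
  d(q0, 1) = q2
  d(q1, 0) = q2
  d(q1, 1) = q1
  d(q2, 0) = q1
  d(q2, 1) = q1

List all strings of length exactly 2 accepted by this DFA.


All strings of length 2: 4 total
Accepted: 4

"00", "01", "10", "11"


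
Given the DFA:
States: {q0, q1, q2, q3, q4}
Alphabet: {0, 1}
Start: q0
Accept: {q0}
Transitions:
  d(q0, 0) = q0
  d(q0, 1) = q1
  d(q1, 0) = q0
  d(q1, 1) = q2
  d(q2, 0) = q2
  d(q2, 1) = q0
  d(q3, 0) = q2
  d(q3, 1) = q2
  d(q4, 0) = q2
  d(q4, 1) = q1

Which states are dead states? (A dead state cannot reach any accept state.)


Forward reachability from each state:
  q0 -> reaches accept state q0 (live)
  q1 -> reaches accept state q0 (live)
  q2 -> reaches accept state q0 (live)
  q3 -> reaches accept state q0 (live)
  q4 -> reaches accept state q0 (live)

None (all states can reach an accept state)


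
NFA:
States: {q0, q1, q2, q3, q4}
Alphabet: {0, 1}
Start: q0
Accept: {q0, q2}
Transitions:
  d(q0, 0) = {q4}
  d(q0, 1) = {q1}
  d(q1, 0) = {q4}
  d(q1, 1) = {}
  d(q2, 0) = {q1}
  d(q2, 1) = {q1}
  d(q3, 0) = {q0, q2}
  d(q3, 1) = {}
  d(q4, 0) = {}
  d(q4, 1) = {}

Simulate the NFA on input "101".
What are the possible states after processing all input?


Start: {q0}
  --1--> {q1}
  --0--> {q4}
  --1--> {}

{} (empty set, no valid transitions)


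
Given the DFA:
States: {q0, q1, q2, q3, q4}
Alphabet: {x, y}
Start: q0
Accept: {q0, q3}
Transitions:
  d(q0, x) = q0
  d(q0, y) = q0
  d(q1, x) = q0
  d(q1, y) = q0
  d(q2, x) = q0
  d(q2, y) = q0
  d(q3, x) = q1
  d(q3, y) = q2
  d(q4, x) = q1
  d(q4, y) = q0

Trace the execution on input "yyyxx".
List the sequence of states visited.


Input: yyyxx
d(q0, y) = q0
d(q0, y) = q0
d(q0, y) = q0
d(q0, x) = q0
d(q0, x) = q0


q0 -> q0 -> q0 -> q0 -> q0 -> q0


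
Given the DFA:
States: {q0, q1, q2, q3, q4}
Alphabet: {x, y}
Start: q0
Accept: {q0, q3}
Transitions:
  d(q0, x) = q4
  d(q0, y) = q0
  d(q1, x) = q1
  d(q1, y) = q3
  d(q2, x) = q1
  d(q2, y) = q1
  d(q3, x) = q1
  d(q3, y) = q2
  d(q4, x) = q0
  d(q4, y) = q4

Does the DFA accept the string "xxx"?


Trace: q0 -> q4 -> q0 -> q4
Final state: q4
Accept states: {q0, q3}

No, rejected (final state q4 is not an accept state)


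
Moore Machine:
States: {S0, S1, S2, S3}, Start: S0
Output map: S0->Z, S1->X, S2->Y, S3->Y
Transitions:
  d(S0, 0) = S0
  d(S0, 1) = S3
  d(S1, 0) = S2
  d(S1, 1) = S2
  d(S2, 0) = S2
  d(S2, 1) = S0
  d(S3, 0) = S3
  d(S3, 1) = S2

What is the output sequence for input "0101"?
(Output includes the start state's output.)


Start: S0 (output Z)
  --0--> S0 (output Z)
  --1--> S3 (output Y)
  --0--> S3 (output Y)
  --1--> S2 (output Y)

"ZZYYY"


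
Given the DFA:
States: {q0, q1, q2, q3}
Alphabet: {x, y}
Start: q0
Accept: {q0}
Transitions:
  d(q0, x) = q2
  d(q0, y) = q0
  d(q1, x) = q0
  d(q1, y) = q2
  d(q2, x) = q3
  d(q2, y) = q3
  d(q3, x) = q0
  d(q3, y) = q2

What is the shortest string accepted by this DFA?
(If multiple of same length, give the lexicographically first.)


BFS by string length (lex-first path to each state shown):
  len 0: q0<-""
Found accept state at length 0.

"" (empty string)


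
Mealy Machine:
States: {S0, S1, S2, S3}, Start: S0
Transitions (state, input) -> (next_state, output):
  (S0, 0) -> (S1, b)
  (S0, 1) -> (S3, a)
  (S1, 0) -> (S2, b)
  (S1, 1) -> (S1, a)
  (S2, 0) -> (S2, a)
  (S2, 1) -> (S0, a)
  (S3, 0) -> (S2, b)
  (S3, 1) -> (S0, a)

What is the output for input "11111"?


Step-by-step:
  (S0, 1) -> (S3, a)
  (S3, 1) -> (S0, a)
  (S0, 1) -> (S3, a)
  (S3, 1) -> (S0, a)
  (S0, 1) -> (S3, a)

"aaaaa"


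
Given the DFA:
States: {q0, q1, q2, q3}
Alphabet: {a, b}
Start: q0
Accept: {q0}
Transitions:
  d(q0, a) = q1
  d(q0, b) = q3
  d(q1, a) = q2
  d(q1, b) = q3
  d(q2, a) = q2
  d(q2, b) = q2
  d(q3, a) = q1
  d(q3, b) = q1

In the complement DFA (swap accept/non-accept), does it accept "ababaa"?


Trace: q0 -> q1 -> q3 -> q1 -> q3 -> q1 -> q2
Final: q2
Original accept: {q0}
Complement: q2 is not in original accept

Yes, complement accepts (original rejects)


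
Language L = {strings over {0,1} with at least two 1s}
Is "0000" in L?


count('1') = 0

No, "0000" is not in L


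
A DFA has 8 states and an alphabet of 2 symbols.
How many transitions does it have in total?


Each state has exactly one transition per symbol.
8 * 2 = 16

16


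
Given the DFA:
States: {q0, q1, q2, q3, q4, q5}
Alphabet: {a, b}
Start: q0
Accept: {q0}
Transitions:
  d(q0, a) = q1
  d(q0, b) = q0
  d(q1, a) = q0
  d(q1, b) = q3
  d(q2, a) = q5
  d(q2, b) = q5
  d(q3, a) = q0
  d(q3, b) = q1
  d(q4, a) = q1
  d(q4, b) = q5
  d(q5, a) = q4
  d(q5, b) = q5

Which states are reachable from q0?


BFS from q0:
  layer 0: {q0}
  layer 1: {q1}
  layer 2: {q3}

{q0, q1, q3}


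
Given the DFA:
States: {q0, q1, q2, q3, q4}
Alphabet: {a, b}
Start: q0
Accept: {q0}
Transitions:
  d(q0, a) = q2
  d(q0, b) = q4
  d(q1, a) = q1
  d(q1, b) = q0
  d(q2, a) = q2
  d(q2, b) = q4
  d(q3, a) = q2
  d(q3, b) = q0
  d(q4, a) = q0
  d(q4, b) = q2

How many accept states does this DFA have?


Accept states listed: {q0}
Counting: q0(1)

1


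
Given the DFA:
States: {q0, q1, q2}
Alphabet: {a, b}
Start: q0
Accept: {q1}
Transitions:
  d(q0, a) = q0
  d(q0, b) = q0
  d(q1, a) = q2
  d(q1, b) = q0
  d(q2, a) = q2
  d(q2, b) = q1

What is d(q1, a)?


Looking up transition d(q1, a)

q2


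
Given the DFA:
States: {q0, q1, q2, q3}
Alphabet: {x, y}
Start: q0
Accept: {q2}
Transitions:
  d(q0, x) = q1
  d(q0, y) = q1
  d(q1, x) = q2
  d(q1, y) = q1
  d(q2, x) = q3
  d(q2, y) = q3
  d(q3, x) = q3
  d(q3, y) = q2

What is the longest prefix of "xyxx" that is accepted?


Run the DFA, marking each prefix where the state is accepting:
  "" -> q0 [reject]
  "x" -> q1 [reject]
  "xy" -> q1 [reject]
  "xyx" -> q2 [accept]
  "xyxx" -> q3 [reject]

"xyx"


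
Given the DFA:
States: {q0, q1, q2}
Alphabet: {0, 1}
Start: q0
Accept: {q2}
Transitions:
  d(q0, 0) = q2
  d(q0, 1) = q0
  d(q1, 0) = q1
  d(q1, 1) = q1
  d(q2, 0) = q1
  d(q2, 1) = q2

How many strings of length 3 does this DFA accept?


Enumerating all length-3 strings:
  "000" -> q1 [reject]
  "001" -> q1 [reject]
  "010" -> q1 [reject]
  "011" -> q2 [accept]
  "100" -> q1 [reject]
  "101" -> q2 [accept]
  "110" -> q2 [accept]
  "111" -> q0 [reject]

3 out of 8


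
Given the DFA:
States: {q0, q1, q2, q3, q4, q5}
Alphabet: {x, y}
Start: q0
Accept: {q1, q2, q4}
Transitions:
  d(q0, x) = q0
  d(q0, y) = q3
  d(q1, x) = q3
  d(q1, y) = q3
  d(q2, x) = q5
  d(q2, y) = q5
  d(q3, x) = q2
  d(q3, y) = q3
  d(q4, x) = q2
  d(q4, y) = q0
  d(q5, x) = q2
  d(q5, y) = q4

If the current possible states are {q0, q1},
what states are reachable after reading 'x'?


Apply transition on 'x' from each current state:
  d(q0, x) = q0
  d(q1, x) = q3

{q0, q3}


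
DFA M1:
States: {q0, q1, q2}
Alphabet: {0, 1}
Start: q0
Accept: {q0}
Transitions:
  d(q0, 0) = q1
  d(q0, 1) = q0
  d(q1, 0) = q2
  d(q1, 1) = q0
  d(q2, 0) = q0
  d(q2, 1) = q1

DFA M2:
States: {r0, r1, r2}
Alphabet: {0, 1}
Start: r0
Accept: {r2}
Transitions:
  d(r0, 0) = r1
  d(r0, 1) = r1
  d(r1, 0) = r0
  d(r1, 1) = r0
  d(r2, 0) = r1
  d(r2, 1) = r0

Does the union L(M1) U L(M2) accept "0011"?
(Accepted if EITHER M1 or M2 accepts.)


M1: final=q0 accepted=True
M2: final=r0 accepted=False

Yes, union accepts


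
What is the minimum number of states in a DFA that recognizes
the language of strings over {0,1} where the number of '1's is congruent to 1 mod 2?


States track (count of '1') mod 2.
Need 2 states: one per remainder 0..1; accept = remainder 1.

2


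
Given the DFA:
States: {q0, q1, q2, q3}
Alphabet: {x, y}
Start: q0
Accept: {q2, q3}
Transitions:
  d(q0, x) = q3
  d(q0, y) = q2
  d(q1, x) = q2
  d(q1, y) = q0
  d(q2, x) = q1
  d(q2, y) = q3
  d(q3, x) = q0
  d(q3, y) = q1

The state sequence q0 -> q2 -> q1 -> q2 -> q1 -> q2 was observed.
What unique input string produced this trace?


Trace back each transition to find the symbol:
  q0 --[y]--> q2
  q2 --[x]--> q1
  q1 --[x]--> q2
  q2 --[x]--> q1
  q1 --[x]--> q2

"yxxxx"


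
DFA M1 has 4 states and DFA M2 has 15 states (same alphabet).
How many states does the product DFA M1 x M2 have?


Product construction pairs every M1 state with every M2 state.
4 * 15 = 60

60


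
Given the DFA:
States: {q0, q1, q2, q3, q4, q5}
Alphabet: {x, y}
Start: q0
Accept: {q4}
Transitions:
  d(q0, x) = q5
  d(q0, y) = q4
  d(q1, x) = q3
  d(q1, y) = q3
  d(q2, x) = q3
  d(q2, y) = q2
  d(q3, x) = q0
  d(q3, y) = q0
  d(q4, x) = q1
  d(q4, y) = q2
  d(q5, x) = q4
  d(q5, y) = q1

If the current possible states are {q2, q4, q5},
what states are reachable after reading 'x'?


Apply transition on 'x' from each current state:
  d(q2, x) = q3
  d(q4, x) = q1
  d(q5, x) = q4

{q1, q3, q4}


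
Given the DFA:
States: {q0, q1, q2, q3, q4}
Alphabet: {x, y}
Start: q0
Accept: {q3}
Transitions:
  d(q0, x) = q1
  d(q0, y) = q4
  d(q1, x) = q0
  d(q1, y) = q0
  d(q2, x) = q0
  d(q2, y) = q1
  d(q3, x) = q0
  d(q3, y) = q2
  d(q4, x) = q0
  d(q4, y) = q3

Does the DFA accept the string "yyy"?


Trace: q0 -> q4 -> q3 -> q2
Final state: q2
Accept states: {q3}

No, rejected (final state q2 is not an accept state)


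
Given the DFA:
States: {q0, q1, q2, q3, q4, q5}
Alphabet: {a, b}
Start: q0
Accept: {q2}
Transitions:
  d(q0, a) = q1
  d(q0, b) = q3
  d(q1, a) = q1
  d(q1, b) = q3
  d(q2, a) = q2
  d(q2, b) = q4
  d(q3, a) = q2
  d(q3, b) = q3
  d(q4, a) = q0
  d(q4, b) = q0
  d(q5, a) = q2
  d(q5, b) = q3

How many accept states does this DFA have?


Accept states listed: {q2}
Counting: q2(1)

1
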